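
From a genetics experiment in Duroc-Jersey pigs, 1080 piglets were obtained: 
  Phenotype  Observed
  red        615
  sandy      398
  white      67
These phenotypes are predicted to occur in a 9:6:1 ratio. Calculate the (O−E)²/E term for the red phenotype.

0.093

Expected counts for N = 1080 under a 9:6:1 ratio (total parts = 16):
  red: 1080 × 9/16 = 607.5
  sandy: 1080 × 6/16 = 405
  white: 1080 × 1/16 = 67.5
Contribution of red: (615 − 607.5)² / 607.5 = 0.0926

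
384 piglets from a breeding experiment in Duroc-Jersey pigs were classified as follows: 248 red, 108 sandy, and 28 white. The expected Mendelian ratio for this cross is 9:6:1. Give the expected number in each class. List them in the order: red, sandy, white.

Total ratio parts = 16. Expected numbers out of 384:
  red: 384 × 9/16 = 216
  sandy: 384 × 6/16 = 144
  white: 384 × 1/16 = 24

216, 144, 24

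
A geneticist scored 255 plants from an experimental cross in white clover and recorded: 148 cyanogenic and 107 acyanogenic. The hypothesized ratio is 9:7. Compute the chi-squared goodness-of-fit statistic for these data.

0.332

Total ratio parts = 16. Expected numbers out of 255:
  cyanogenic: 255 × 9/16 = 143.4375
  acyanogenic: 255 × 7/16 = 111.5625
χ² = Σ (O − E)² / E
  cyanogenic: (148 − 143.4375)² / 143.4375 = 0.1451
  acyanogenic: (107 − 111.5625)² / 111.5625 = 0.1866
χ² = 0.1451 + 0.1866 = 0.3317 ≈ 0.332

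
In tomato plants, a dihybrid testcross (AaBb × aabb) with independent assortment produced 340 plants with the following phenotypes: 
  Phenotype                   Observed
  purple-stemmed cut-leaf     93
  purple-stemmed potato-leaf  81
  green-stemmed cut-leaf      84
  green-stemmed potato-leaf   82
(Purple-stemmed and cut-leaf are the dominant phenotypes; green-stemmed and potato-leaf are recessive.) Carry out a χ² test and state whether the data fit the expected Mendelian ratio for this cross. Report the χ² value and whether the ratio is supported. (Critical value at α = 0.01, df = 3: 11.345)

A dihybrid testcross with independent assortment gives a 1:1:1:1 ratio.
The 1:1:1:1 ratio has 4 parts, so with N = 340 the expected counts are:
  purple-stemmed cut-leaf: 340 × 1/4 = 85
  purple-stemmed potato-leaf: 340 × 1/4 = 85
  green-stemmed cut-leaf: 340 × 1/4 = 85
  green-stemmed potato-leaf: 340 × 1/4 = 85
χ² = Σ (O − E)² / E
  purple-stemmed cut-leaf: (93 − 85)² / 85 = 0.7529
  purple-stemmed potato-leaf: (81 − 85)² / 85 = 0.1882
  green-stemmed cut-leaf: (84 − 85)² / 85 = 0.0118
  green-stemmed potato-leaf: (82 − 85)² / 85 = 0.1059
χ² = 0.7529 + 0.1882 + 0.0118 + 0.1059 = 1.0588 ≈ 1.059
Degrees of freedom = 4 − 1 = 3; critical value at α = 0.01 is 11.345.
Since 1.059 < 11.345, we fail to reject the null hypothesis — the data are consistent with the 1:1:1:1 ratio.

1.059; consistent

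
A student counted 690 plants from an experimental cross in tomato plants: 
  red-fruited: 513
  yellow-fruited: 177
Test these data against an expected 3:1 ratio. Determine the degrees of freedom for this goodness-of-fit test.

1

A goodness-of-fit test with 2 phenotype classes has df = 2 − 1 = 1.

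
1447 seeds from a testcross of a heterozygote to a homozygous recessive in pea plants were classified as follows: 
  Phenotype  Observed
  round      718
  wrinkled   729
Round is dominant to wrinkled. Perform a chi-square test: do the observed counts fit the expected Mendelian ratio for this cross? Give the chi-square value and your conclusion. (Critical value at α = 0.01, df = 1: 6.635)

A testcross of a heterozygote (Aa × aa) gives a 1:1 phenotypic ratio.
Under the 1:1 hypothesis (Σ ratio = 2, N = 1447):
  round: 1447 × 1/2 = 723.5
  wrinkled: 1447 × 1/2 = 723.5
χ² = Σ (O − E)² / E
  round: (718 − 723.5)² / 723.5 = 0.0418
  wrinkled: (729 − 723.5)² / 723.5 = 0.0418
χ² = 0.0418 + 0.0418 = 0.0836 ≈ 0.084
Degrees of freedom = 2 − 1 = 1; critical value at α = 0.01 is 6.635.
Since 0.084 < 6.635, we fail to reject the null hypothesis — the data are consistent with the 1:1 ratio.

0.084; consistent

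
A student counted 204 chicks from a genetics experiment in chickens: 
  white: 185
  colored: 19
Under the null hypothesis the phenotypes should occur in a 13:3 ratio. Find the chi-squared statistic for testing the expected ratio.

Expected counts for N = 204 under a 13:3 ratio (total parts = 16):
  white: 204 × 13/16 = 165.75
  colored: 204 × 3/16 = 38.25
χ² = Σ (O − E)² / E
  white: (185 − 165.75)² / 165.75 = 2.2357
  colored: (19 − 38.25)² / 38.25 = 9.6879
χ² = 2.2357 + 9.6879 = 11.9236 ≈ 11.924

11.924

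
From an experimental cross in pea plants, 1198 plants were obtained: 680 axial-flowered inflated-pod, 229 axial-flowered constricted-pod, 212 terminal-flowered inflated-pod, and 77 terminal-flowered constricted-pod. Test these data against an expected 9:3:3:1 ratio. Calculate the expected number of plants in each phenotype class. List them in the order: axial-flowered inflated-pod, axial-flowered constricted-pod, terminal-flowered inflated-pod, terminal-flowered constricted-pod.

673.875, 224.625, 224.625, 74.875

Under the 9:3:3:1 hypothesis (Σ ratio = 16, N = 1198):
  axial-flowered inflated-pod: 1198 × 9/16 = 673.875
  axial-flowered constricted-pod: 1198 × 3/16 = 224.625
  terminal-flowered inflated-pod: 1198 × 3/16 = 224.625
  terminal-flowered constricted-pod: 1198 × 1/16 = 74.875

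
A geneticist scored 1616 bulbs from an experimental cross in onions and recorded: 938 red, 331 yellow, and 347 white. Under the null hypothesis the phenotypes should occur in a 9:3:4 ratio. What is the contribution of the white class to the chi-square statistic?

8.042

Under the 9:3:4 hypothesis (Σ ratio = 16, N = 1616):
  red: 1616 × 9/16 = 909
  yellow: 1616 × 3/16 = 303
  white: 1616 × 4/16 = 404
Contribution of white: (347 − 404)² / 404 = 8.0421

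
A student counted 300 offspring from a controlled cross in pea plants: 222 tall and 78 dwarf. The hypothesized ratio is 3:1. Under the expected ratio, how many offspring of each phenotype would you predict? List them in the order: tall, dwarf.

225, 75

Under the 3:1 hypothesis (Σ ratio = 4, N = 300):
  tall: 300 × 3/4 = 225
  dwarf: 300 × 1/4 = 75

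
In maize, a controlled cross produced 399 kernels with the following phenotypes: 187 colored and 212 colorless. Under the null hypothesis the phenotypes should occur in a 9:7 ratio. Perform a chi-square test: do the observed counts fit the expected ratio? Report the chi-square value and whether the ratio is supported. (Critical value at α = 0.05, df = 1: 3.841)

Total ratio parts = 16. Expected numbers out of 399:
  colored: 399 × 9/16 = 224.4375
  colorless: 399 × 7/16 = 174.5625
χ² = Σ (O − E)² / E
  colored: (187 − 224.4375)² / 224.4375 = 6.2448
  colorless: (212 − 174.5625)² / 174.5625 = 8.0290
χ² = 6.2448 + 8.0290 = 14.2738 ≈ 14.274
Degrees of freedom = 2 − 1 = 1; critical value at α = 0.05 is 3.841.
Since 14.274 > 3.841, we reject the null hypothesis — the data do not fit the 9:7 ratio.

14.274; not consistent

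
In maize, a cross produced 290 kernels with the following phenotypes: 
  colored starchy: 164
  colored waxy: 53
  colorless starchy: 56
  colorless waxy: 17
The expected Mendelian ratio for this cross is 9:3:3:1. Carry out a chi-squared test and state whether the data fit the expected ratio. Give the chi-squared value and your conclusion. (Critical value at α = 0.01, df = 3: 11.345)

Expected counts for N = 290 under a 9:3:3:1 ratio (total parts = 16):
  colored starchy: 290 × 9/16 = 163.125
  colored waxy: 290 × 3/16 = 54.375
  colorless starchy: 290 × 3/16 = 54.375
  colorless waxy: 290 × 1/16 = 18.125
χ² = Σ (O − E)² / E
  colored starchy: (164 − 163.125)² / 163.125 = 0.0047
  colored waxy: (53 − 54.375)² / 54.375 = 0.0348
  colorless starchy: (56 − 54.375)² / 54.375 = 0.0486
  colorless waxy: (17 − 18.125)² / 18.125 = 0.0698
χ² = 0.0047 + 0.0348 + 0.0486 + 0.0698 = 0.1579 ≈ 0.158
Degrees of freedom = 4 − 1 = 3; critical value at α = 0.01 is 11.345.
Since 0.158 < 11.345, we fail to reject the null hypothesis — the data are consistent with the 9:3:3:1 ratio.

0.158; consistent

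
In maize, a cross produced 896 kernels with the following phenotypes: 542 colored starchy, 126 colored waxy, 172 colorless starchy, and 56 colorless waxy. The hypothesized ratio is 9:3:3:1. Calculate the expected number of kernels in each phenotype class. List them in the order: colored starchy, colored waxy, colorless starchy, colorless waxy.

Total ratio parts = 16. Expected numbers out of 896:
  colored starchy: 896 × 9/16 = 504
  colored waxy: 896 × 3/16 = 168
  colorless starchy: 896 × 3/16 = 168
  colorless waxy: 896 × 1/16 = 56

504, 168, 168, 56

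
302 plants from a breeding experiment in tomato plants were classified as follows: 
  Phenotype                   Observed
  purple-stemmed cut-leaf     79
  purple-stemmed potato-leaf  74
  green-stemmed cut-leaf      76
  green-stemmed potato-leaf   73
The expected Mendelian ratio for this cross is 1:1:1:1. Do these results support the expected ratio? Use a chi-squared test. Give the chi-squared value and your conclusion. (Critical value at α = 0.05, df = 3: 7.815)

0.278; consistent

Expected counts for N = 302 under a 1:1:1:1 ratio (total parts = 4):
  purple-stemmed cut-leaf: 302 × 1/4 = 75.5
  purple-stemmed potato-leaf: 302 × 1/4 = 75.5
  green-stemmed cut-leaf: 302 × 1/4 = 75.5
  green-stemmed potato-leaf: 302 × 1/4 = 75.5
χ² = Σ (O − E)² / E
  purple-stemmed cut-leaf: (79 − 75.5)² / 75.5 = 0.1623
  purple-stemmed potato-leaf: (74 − 75.5)² / 75.5 = 0.0298
  green-stemmed cut-leaf: (76 − 75.5)² / 75.5 = 0.0033
  green-stemmed potato-leaf: (73 − 75.5)² / 75.5 = 0.0828
χ² = 0.1623 + 0.0298 + 0.0033 + 0.0828 = 0.2782 ≈ 0.278
Degrees of freedom = 4 − 1 = 3; critical value at α = 0.05 is 7.815.
Since 0.278 < 7.815, we fail to reject the null hypothesis — the data are consistent with the 1:1:1:1 ratio.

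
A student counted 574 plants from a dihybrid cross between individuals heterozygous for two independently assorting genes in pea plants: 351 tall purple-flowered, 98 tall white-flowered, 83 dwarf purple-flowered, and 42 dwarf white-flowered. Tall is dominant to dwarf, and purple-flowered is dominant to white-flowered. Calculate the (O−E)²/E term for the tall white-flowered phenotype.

0.861

A dihybrid F₂ with independent assortment and complete dominance at both loci gives a 9:3:3:1 phenotypic ratio.
Under the 9:3:3:1 hypothesis (Σ ratio = 16, N = 574):
  tall purple-flowered: 574 × 9/16 = 322.875
  tall white-flowered: 574 × 3/16 = 107.625
  dwarf purple-flowered: 574 × 3/16 = 107.625
  dwarf white-flowered: 574 × 1/16 = 35.875
Contribution of tall white-flowered: (98 − 107.625)² / 107.625 = 0.8608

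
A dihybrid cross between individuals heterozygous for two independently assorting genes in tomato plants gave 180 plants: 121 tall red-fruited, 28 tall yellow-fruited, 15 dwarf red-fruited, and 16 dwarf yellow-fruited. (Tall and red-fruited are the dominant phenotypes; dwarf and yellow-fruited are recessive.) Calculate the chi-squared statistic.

17.254

A dihybrid F₂ with independent assortment and complete dominance at both loci gives a 9:3:3:1 phenotypic ratio.
Expected counts for N = 180 under a 9:3:3:1 ratio (total parts = 16):
  tall red-fruited: 180 × 9/16 = 101.25
  tall yellow-fruited: 180 × 3/16 = 33.75
  dwarf red-fruited: 180 × 3/16 = 33.75
  dwarf yellow-fruited: 180 × 1/16 = 11.25
χ² = Σ (O − E)² / E
  tall red-fruited: (121 − 101.25)² / 101.25 = 3.8525
  tall yellow-fruited: (28 − 33.75)² / 33.75 = 0.9796
  dwarf red-fruited: (15 − 33.75)² / 33.75 = 10.4167
  dwarf yellow-fruited: (16 − 11.25)² / 11.25 = 2.0056
χ² = 3.8525 + 0.9796 + 10.4167 + 2.0056 = 17.2544 ≈ 17.254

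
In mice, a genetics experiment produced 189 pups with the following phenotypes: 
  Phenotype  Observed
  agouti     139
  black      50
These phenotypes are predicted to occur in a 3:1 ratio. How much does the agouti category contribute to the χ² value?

Expected counts for N = 189 under a 3:1 ratio (total parts = 4):
  agouti: 189 × 3/4 = 141.75
  black: 189 × 1/4 = 47.25
Contribution of agouti: (139 − 141.75)² / 141.75 = 0.0534

0.053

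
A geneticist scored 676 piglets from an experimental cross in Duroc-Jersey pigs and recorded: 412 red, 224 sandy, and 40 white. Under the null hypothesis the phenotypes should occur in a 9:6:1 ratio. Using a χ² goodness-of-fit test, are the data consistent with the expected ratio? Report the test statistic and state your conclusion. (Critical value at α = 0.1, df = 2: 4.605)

Total ratio parts = 16. Expected numbers out of 676:
  red: 676 × 9/16 = 380.25
  sandy: 676 × 6/16 = 253.5
  white: 676 × 1/16 = 42.25
χ² = Σ (O − E)² / E
  red: (412 − 380.25)² / 380.25 = 2.6511
  sandy: (224 − 253.5)² / 253.5 = 3.4329
  white: (40 − 42.25)² / 42.25 = 0.1198
χ² = 2.6511 + 3.4329 + 0.1198 = 6.2038 ≈ 6.204
Degrees of freedom = 3 − 1 = 2; critical value at α = 0.1 is 4.605.
Since 6.204 > 4.605, we reject the null hypothesis — the data do not fit the 9:6:1 ratio.

6.204; not consistent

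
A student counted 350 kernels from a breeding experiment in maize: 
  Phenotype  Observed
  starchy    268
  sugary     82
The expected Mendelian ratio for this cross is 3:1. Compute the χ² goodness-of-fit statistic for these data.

The 3:1 ratio has 4 parts, so with N = 350 the expected counts are:
  starchy: 350 × 3/4 = 262.5
  sugary: 350 × 1/4 = 87.5
χ² = Σ (O − E)² / E
  starchy: (268 − 262.5)² / 262.5 = 0.1152
  sugary: (82 − 87.5)² / 87.5 = 0.3457
χ² = 0.1152 + 0.3457 = 0.4609 ≈ 0.461

0.461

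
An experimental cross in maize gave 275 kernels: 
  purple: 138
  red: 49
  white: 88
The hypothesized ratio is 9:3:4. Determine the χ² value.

Under the 9:3:4 hypothesis (Σ ratio = 16, N = 275):
  purple: 275 × 9/16 = 154.6875
  red: 275 × 3/16 = 51.5625
  white: 275 × 4/16 = 68.75
χ² = Σ (O − E)² / E
  purple: (138 − 154.6875)² / 154.6875 = 1.8002
  red: (49 − 51.5625)² / 51.5625 = 0.1273
  white: (88 − 68.75)² / 68.75 = 5.3900
χ² = 1.8002 + 0.1273 + 5.3900 = 7.3175 ≈ 7.318

7.318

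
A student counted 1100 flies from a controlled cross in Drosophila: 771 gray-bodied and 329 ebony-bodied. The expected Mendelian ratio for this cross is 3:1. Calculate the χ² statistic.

Total ratio parts = 4. Expected numbers out of 1100:
  gray-bodied: 1100 × 3/4 = 825
  ebony-bodied: 1100 × 1/4 = 275
χ² = Σ (O − E)² / E
  gray-bodied: (771 − 825)² / 825 = 3.5345
  ebony-bodied: (329 − 275)² / 275 = 10.6036
χ² = 3.5345 + 10.6036 = 14.1381 ≈ 14.138

14.138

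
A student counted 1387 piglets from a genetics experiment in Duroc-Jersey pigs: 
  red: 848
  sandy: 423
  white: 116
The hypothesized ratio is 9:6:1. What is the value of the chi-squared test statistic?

33.942

The 9:6:1 ratio has 16 parts, so with N = 1387 the expected counts are:
  red: 1387 × 9/16 = 780.1875
  sandy: 1387 × 6/16 = 520.125
  white: 1387 × 1/16 = 86.6875
χ² = Σ (O − E)² / E
  red: (848 − 780.1875)² / 780.1875 = 5.8941
  sandy: (423 − 520.125)² / 520.125 = 18.1365
  white: (116 − 86.6875)² / 86.6875 = 9.9117
χ² = 5.8941 + 18.1365 + 9.9117 = 33.9423 ≈ 33.942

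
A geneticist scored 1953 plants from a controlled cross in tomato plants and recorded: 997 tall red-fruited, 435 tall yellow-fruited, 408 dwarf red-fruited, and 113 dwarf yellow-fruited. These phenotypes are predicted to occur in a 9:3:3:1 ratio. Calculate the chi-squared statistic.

27.768

The 9:3:3:1 ratio has 16 parts, so with N = 1953 the expected counts are:
  tall red-fruited: 1953 × 9/16 = 1098.5625
  tall yellow-fruited: 1953 × 3/16 = 366.1875
  dwarf red-fruited: 1953 × 3/16 = 366.1875
  dwarf yellow-fruited: 1953 × 1/16 = 122.0625
χ² = Σ (O − E)² / E
  tall red-fruited: (997 − 1098.5625)² / 1098.5625 = 9.3895
  tall yellow-fruited: (435 − 366.1875)² / 366.1875 = 12.9310
  dwarf red-fruited: (408 − 366.1875)² / 366.1875 = 4.7743
  dwarf yellow-fruited: (113 − 122.0625)² / 122.0625 = 0.6728
χ² = 9.3895 + 12.9310 + 4.7743 + 0.6728 = 27.7676 ≈ 27.768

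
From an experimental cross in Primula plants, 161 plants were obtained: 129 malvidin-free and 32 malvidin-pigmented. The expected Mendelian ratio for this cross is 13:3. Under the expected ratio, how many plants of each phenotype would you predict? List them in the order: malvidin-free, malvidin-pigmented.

Under the 13:3 hypothesis (Σ ratio = 16, N = 161):
  malvidin-free: 161 × 13/16 = 130.8125
  malvidin-pigmented: 161 × 3/16 = 30.1875

130.8125, 30.1875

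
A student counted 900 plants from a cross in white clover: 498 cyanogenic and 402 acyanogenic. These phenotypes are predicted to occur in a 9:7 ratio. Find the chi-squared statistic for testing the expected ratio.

0.307

The 9:7 ratio has 16 parts, so with N = 900 the expected counts are:
  cyanogenic: 900 × 9/16 = 506.25
  acyanogenic: 900 × 7/16 = 393.75
χ² = Σ (O − E)² / E
  cyanogenic: (498 − 506.25)² / 506.25 = 0.1344
  acyanogenic: (402 − 393.75)² / 393.75 = 0.1729
χ² = 0.1344 + 0.1729 = 0.3073 ≈ 0.307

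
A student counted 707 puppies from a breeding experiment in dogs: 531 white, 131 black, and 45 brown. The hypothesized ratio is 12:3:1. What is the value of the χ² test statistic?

0.034

Under the 12:3:1 hypothesis (Σ ratio = 16, N = 707):
  white: 707 × 12/16 = 530.25
  black: 707 × 3/16 = 132.5625
  brown: 707 × 1/16 = 44.1875
χ² = Σ (O − E)² / E
  white: (531 − 530.25)² / 530.25 = 0.0011
  black: (131 − 132.5625)² / 132.5625 = 0.0184
  brown: (45 − 44.1875)² / 44.1875 = 0.0149
χ² = 0.0011 + 0.0184 + 0.0149 = 0.0344 ≈ 0.034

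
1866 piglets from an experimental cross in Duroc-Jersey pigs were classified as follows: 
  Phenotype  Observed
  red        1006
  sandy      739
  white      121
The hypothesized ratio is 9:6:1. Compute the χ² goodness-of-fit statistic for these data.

The 9:6:1 ratio has 16 parts, so with N = 1866 the expected counts are:
  red: 1866 × 9/16 = 1049.625
  sandy: 1866 × 6/16 = 699.75
  white: 1866 × 1/16 = 116.625
χ² = Σ (O − E)² / E
  red: (1006 − 1049.625)² / 1049.625 = 1.8132
  sandy: (739 − 699.75)² / 699.75 = 2.2016
  white: (121 − 116.625)² / 116.625 = 0.1641
χ² = 1.8132 + 2.2016 + 0.1641 = 4.1789 ≈ 4.179

4.179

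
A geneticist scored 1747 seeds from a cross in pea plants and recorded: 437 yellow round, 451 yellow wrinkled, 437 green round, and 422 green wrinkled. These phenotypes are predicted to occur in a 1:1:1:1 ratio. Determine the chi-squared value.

0.963

The 1:1:1:1 ratio has 4 parts, so with N = 1747 the expected counts are:
  yellow round: 1747 × 1/4 = 436.75
  yellow wrinkled: 1747 × 1/4 = 436.75
  green round: 1747 × 1/4 = 436.75
  green wrinkled: 1747 × 1/4 = 436.75
χ² = Σ (O − E)² / E
  yellow round: (437 − 436.75)² / 436.75 = 0.0001
  yellow wrinkled: (451 − 436.75)² / 436.75 = 0.4649
  green round: (437 − 436.75)² / 436.75 = 0.0001
  green wrinkled: (422 − 436.75)² / 436.75 = 0.4981
χ² = 0.0001 + 0.4649 + 0.0001 + 0.4981 = 0.9632 ≈ 0.963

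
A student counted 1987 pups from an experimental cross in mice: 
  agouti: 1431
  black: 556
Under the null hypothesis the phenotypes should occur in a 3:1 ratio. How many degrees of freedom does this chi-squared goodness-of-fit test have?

A goodness-of-fit test with 2 phenotype classes has df = 2 − 1 = 1.

1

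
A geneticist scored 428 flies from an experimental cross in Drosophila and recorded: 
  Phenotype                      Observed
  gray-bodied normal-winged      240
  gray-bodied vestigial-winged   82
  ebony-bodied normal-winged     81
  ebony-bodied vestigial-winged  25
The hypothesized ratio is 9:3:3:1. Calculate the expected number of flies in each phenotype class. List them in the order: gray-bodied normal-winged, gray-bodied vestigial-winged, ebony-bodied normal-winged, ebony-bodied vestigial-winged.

Expected counts for N = 428 under a 9:3:3:1 ratio (total parts = 16):
  gray-bodied normal-winged: 428 × 9/16 = 240.75
  gray-bodied vestigial-winged: 428 × 3/16 = 80.25
  ebony-bodied normal-winged: 428 × 3/16 = 80.25
  ebony-bodied vestigial-winged: 428 × 1/16 = 26.75

240.75, 80.25, 80.25, 26.75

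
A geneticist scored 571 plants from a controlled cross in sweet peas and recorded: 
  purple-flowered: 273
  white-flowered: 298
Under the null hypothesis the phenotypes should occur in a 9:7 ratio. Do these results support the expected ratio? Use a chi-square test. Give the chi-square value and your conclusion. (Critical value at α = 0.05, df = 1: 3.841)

16.525; not consistent

Under the 9:7 hypothesis (Σ ratio = 16, N = 571):
  purple-flowered: 571 × 9/16 = 321.1875
  white-flowered: 571 × 7/16 = 249.8125
χ² = Σ (O − E)² / E
  purple-flowered: (273 − 321.1875)² / 321.1875 = 7.2295
  white-flowered: (298 − 249.8125)² / 249.8125 = 9.2951
χ² = 7.2295 + 9.2951 = 16.5246 ≈ 16.525
Degrees of freedom = 2 − 1 = 1; critical value at α = 0.05 is 3.841.
Since 16.525 > 3.841, we reject the null hypothesis — the data do not fit the 9:7 ratio.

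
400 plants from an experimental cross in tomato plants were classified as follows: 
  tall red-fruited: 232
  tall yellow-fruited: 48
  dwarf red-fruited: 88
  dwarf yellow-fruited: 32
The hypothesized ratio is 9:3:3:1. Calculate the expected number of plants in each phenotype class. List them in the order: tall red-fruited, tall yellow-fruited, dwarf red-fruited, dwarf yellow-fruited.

225, 75, 75, 25

Expected counts for N = 400 under a 9:3:3:1 ratio (total parts = 16):
  tall red-fruited: 400 × 9/16 = 225
  tall yellow-fruited: 400 × 3/16 = 75
  dwarf red-fruited: 400 × 3/16 = 75
  dwarf yellow-fruited: 400 × 1/16 = 25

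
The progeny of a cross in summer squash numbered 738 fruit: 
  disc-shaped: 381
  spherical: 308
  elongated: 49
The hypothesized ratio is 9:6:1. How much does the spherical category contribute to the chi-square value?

Total ratio parts = 16. Expected numbers out of 738:
  disc-shaped: 738 × 9/16 = 415.125
  spherical: 738 × 6/16 = 276.75
  elongated: 738 × 1/16 = 46.125
Contribution of spherical: (308 − 276.75)² / 276.75 = 3.5287

3.529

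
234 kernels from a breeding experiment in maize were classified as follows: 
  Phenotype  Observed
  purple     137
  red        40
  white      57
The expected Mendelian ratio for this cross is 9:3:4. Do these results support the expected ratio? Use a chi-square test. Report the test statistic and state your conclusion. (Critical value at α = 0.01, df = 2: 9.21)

Under the 9:3:4 hypothesis (Σ ratio = 16, N = 234):
  purple: 234 × 9/16 = 131.625
  red: 234 × 3/16 = 43.875
  white: 234 × 4/16 = 58.5
χ² = Σ (O − E)² / E
  purple: (137 − 131.625)² / 131.625 = 0.2195
  red: (40 − 43.875)² / 43.875 = 0.3422
  white: (57 − 58.5)² / 58.5 = 0.0385
χ² = 0.2195 + 0.3422 + 0.0385 = 0.6002 ≈ 0.600
Degrees of freedom = 3 − 1 = 2; critical value at α = 0.01 is 9.21.
Since 0.600 < 9.21, we fail to reject the null hypothesis — the data are consistent with the 9:3:4 ratio.

0.600; consistent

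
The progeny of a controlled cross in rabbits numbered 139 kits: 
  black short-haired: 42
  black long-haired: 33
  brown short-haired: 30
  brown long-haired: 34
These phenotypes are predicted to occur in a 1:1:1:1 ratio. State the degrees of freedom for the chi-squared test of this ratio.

3

A goodness-of-fit test with 4 phenotype classes has df = 4 − 1 = 3.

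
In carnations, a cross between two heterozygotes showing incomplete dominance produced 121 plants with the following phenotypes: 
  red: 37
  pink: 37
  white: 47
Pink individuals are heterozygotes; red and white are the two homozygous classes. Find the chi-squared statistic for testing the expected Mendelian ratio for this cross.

With incomplete dominance, a heterozygote × heterozygote cross gives a 1:2:1 phenotypic ratio.
Expected counts for N = 121 under a 1:2:1 ratio (total parts = 4):
  red: 121 × 1/4 = 30.25
  pink: 121 × 2/4 = 60.5
  white: 121 × 1/4 = 30.25
χ² = Σ (O − E)² / E
  red: (37 − 30.25)² / 30.25 = 1.5062
  pink: (37 − 60.5)² / 60.5 = 9.1281
  white: (47 − 30.25)² / 30.25 = 9.2748
χ² = 1.5062 + 9.1281 + 9.2748 = 19.9091 ≈ 19.909

19.909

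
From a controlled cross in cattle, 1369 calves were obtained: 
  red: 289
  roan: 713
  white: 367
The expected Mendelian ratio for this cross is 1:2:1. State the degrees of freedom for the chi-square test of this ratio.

A goodness-of-fit test with 3 phenotype classes has df = 3 − 1 = 2.

2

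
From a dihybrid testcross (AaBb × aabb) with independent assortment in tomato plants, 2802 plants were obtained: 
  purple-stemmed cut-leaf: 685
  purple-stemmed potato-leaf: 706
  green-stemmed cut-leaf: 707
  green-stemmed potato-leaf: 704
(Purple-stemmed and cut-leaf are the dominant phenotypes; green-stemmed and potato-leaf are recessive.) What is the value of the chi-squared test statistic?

0.464

A dihybrid testcross with independent assortment gives a 1:1:1:1 ratio.
The 1:1:1:1 ratio has 4 parts, so with N = 2802 the expected counts are:
  purple-stemmed cut-leaf: 2802 × 1/4 = 700.5
  purple-stemmed potato-leaf: 2802 × 1/4 = 700.5
  green-stemmed cut-leaf: 2802 × 1/4 = 700.5
  green-stemmed potato-leaf: 2802 × 1/4 = 700.5
χ² = Σ (O − E)² / E
  purple-stemmed cut-leaf: (685 − 700.5)² / 700.5 = 0.3430
  purple-stemmed potato-leaf: (706 − 700.5)² / 700.5 = 0.0432
  green-stemmed cut-leaf: (707 − 700.5)² / 700.5 = 0.0603
  green-stemmed potato-leaf: (704 − 700.5)² / 700.5 = 0.0175
χ² = 0.3430 + 0.0432 + 0.0603 + 0.0175 = 0.464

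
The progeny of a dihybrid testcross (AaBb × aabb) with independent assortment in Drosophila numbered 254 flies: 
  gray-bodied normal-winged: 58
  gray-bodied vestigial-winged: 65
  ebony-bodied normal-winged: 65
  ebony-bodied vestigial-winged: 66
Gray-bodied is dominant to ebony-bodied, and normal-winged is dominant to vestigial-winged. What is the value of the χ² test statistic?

0.646

A dihybrid testcross with independent assortment gives a 1:1:1:1 ratio.
The 1:1:1:1 ratio has 4 parts, so with N = 254 the expected counts are:
  gray-bodied normal-winged: 254 × 1/4 = 63.5
  gray-bodied vestigial-winged: 254 × 1/4 = 63.5
  ebony-bodied normal-winged: 254 × 1/4 = 63.5
  ebony-bodied vestigial-winged: 254 × 1/4 = 63.5
χ² = Σ (O − E)² / E
  gray-bodied normal-winged: (58 − 63.5)² / 63.5 = 0.4764
  gray-bodied vestigial-winged: (65 − 63.5)² / 63.5 = 0.0354
  ebony-bodied normal-winged: (65 − 63.5)² / 63.5 = 0.0354
  ebony-bodied vestigial-winged: (66 − 63.5)² / 63.5 = 0.0984
χ² = 0.4764 + 0.0354 + 0.0354 + 0.0984 = 0.6456 ≈ 0.646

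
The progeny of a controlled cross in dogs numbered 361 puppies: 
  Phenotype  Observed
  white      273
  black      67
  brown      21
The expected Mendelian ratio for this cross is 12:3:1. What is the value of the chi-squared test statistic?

0.134

Total ratio parts = 16. Expected numbers out of 361:
  white: 361 × 12/16 = 270.75
  black: 361 × 3/16 = 67.6875
  brown: 361 × 1/16 = 22.5625
χ² = Σ (O − E)² / E
  white: (273 − 270.75)² / 270.75 = 0.0187
  black: (67 − 67.6875)² / 67.6875 = 0.0070
  brown: (21 − 22.5625)² / 22.5625 = 0.1082
χ² = 0.0187 + 0.0070 + 0.1082 = 0.1339 ≈ 0.134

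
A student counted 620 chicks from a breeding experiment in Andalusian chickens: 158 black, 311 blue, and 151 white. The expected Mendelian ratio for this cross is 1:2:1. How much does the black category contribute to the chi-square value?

Under the 1:2:1 hypothesis (Σ ratio = 4, N = 620):
  black: 620 × 1/4 = 155
  blue: 620 × 2/4 = 310
  white: 620 × 1/4 = 155
Contribution of black: (158 − 155)² / 155 = 0.0581

0.058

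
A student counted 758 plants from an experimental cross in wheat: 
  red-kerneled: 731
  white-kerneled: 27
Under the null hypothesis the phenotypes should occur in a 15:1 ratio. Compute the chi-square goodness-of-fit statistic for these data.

Expected counts for N = 758 under a 15:1 ratio (total parts = 16):
  red-kerneled: 758 × 15/16 = 710.625
  white-kerneled: 758 × 1/16 = 47.375
χ² = Σ (O − E)² / E
  red-kerneled: (731 − 710.625)² / 710.625 = 0.5842
  white-kerneled: (27 − 47.375)² / 47.375 = 8.7629
χ² = 0.5842 + 8.7629 = 9.3471 ≈ 9.347

9.347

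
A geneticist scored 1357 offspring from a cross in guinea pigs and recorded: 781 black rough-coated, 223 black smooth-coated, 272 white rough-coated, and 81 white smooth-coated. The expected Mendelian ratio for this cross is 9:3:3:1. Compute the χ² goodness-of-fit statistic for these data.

5.678

Expected counts for N = 1357 under a 9:3:3:1 ratio (total parts = 16):
  black rough-coated: 1357 × 9/16 = 763.3125
  black smooth-coated: 1357 × 3/16 = 254.4375
  white rough-coated: 1357 × 3/16 = 254.4375
  white smooth-coated: 1357 × 1/16 = 84.8125
χ² = Σ (O − E)² / E
  black rough-coated: (781 − 763.3125)² / 763.3125 = 0.4099
  black smooth-coated: (223 − 254.4375)² / 254.4375 = 3.8843
  white rough-coated: (272 − 254.4375)² / 254.4375 = 1.2122
  white smooth-coated: (81 − 84.8125)² / 84.8125 = 0.1714
χ² = 0.4099 + 3.8843 + 1.2122 + 0.1714 = 5.6778 ≈ 5.678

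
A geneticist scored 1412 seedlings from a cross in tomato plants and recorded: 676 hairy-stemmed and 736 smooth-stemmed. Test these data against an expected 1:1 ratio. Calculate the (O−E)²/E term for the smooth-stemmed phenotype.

Total ratio parts = 2. Expected numbers out of 1412:
  hairy-stemmed: 1412 × 1/2 = 706
  smooth-stemmed: 1412 × 1/2 = 706
Contribution of smooth-stemmed: (736 − 706)² / 706 = 1.2748

1.275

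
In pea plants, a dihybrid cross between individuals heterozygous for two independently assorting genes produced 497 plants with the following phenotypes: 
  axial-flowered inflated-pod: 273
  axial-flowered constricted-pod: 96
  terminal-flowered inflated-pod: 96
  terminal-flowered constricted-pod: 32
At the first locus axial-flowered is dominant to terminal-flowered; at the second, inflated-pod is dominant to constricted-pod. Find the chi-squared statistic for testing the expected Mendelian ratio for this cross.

0.352

A dihybrid F₂ with independent assortment and complete dominance at both loci gives a 9:3:3:1 phenotypic ratio.
The 9:3:3:1 ratio has 16 parts, so with N = 497 the expected counts are:
  axial-flowered inflated-pod: 497 × 9/16 = 279.5625
  axial-flowered constricted-pod: 497 × 3/16 = 93.1875
  terminal-flowered inflated-pod: 497 × 3/16 = 93.1875
  terminal-flowered constricted-pod: 497 × 1/16 = 31.0625
χ² = Σ (O − E)² / E
  axial-flowered inflated-pod: (273 − 279.5625)² / 279.5625 = 0.1540
  axial-flowered constricted-pod: (96 − 93.1875)² / 93.1875 = 0.0849
  terminal-flowered inflated-pod: (96 − 93.1875)² / 93.1875 = 0.0849
  terminal-flowered constricted-pod: (32 − 31.0625)² / 31.0625 = 0.0283
χ² = 0.1540 + 0.0849 + 0.0849 + 0.0283 = 0.3521 ≈ 0.352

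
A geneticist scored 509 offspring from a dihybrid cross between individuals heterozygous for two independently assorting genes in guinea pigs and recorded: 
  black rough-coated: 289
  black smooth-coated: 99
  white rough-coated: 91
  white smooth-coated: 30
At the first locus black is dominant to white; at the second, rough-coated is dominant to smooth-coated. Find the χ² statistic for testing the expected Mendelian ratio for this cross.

0.468

A dihybrid F₂ with independent assortment and complete dominance at both loci gives a 9:3:3:1 phenotypic ratio.
Expected counts for N = 509 under a 9:3:3:1 ratio (total parts = 16):
  black rough-coated: 509 × 9/16 = 286.3125
  black smooth-coated: 509 × 3/16 = 95.4375
  white rough-coated: 509 × 3/16 = 95.4375
  white smooth-coated: 509 × 1/16 = 31.8125
χ² = Σ (O − E)² / E
  black rough-coated: (289 − 286.3125)² / 286.3125 = 0.0252
  black smooth-coated: (99 − 95.4375)² / 95.4375 = 0.1330
  white rough-coated: (91 − 95.4375)² / 95.4375 = 0.2063
  white smooth-coated: (30 − 31.8125)² / 31.8125 = 0.1033
χ² = 0.0252 + 0.1330 + 0.2063 + 0.1033 = 0.4678 ≈ 0.468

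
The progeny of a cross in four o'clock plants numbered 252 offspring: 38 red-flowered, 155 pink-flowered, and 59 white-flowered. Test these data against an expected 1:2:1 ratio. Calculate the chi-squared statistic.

16.849

Under the 1:2:1 hypothesis (Σ ratio = 4, N = 252):
  red-flowered: 252 × 1/4 = 63
  pink-flowered: 252 × 2/4 = 126
  white-flowered: 252 × 1/4 = 63
χ² = Σ (O − E)² / E
  red-flowered: (38 − 63)² / 63 = 9.9206
  pink-flowered: (155 − 126)² / 126 = 6.6746
  white-flowered: (59 − 63)² / 63 = 0.2540
χ² = 9.9206 + 6.6746 + 0.2540 = 16.8492 ≈ 16.849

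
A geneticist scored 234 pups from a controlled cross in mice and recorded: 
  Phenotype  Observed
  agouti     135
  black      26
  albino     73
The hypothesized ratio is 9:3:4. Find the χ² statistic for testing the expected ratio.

Under the 9:3:4 hypothesis (Σ ratio = 16, N = 234):
  agouti: 234 × 9/16 = 131.625
  black: 234 × 3/16 = 43.875
  albino: 234 × 4/16 = 58.5
χ² = Σ (O − E)² / E
  agouti: (135 − 131.625)² / 131.625 = 0.0865
  black: (26 − 43.875)² / 43.875 = 7.2824
  albino: (73 − 58.5)² / 58.5 = 3.5940
χ² = 0.0865 + 7.2824 + 3.5940 = 10.9629 ≈ 10.963

10.963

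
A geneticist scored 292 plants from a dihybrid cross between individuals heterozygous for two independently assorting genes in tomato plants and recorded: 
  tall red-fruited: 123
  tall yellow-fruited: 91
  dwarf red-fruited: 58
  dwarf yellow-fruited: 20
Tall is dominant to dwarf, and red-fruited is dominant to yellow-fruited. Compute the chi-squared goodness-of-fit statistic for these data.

A dihybrid F₂ with independent assortment and complete dominance at both loci gives a 9:3:3:1 phenotypic ratio.
Total ratio parts = 16. Expected numbers out of 292:
  tall red-fruited: 292 × 9/16 = 164.25
  tall yellow-fruited: 292 × 3/16 = 54.75
  dwarf red-fruited: 292 × 3/16 = 54.75
  dwarf yellow-fruited: 292 × 1/16 = 18.25
χ² = Σ (O − E)² / E
  tall red-fruited: (123 − 164.25)² / 164.25 = 10.3596
  tall yellow-fruited: (91 − 54.75)² / 54.75 = 24.0011
  dwarf red-fruited: (58 − 54.75)² / 54.75 = 0.1929
  dwarf yellow-fruited: (20 − 18.25)² / 18.25 = 0.1678
χ² = 10.3596 + 24.0011 + 0.1929 + 0.1678 = 34.7214 ≈ 34.721

34.721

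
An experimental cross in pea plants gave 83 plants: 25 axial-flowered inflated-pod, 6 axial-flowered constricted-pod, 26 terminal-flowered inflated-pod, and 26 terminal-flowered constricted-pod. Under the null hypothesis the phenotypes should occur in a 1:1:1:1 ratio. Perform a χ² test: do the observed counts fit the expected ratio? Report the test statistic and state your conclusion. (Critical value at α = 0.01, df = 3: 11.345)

The 1:1:1:1 ratio has 4 parts, so with N = 83 the expected counts are:
  axial-flowered inflated-pod: 83 × 1/4 = 20.75
  axial-flowered constricted-pod: 83 × 1/4 = 20.75
  terminal-flowered inflated-pod: 83 × 1/4 = 20.75
  terminal-flowered constricted-pod: 83 × 1/4 = 20.75
χ² = Σ (O − E)² / E
  axial-flowered inflated-pod: (25 − 20.75)² / 20.75 = 0.8705
  axial-flowered constricted-pod: (6 − 20.75)² / 20.75 = 10.4849
  terminal-flowered inflated-pod: (26 − 20.75)² / 20.75 = 1.3283
  terminal-flowered constricted-pod: (26 − 20.75)² / 20.75 = 1.3283
χ² = 0.8705 + 10.4849 + 1.3283 + 1.3283 = 14.012
Degrees of freedom = 4 − 1 = 3; critical value at α = 0.01 is 11.345.
Since 14.012 > 11.345, we reject the null hypothesis — the data do not fit the 1:1:1:1 ratio.

14.012; not consistent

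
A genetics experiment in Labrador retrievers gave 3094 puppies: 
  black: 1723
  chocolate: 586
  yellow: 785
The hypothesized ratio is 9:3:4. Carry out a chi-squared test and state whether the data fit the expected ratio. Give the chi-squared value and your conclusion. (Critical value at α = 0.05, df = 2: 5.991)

Under the 9:3:4 hypothesis (Σ ratio = 16, N = 3094):
  black: 3094 × 9/16 = 1740.375
  chocolate: 3094 × 3/16 = 580.125
  yellow: 3094 × 4/16 = 773.5
χ² = Σ (O − E)² / E
  black: (1723 − 1740.375)² / 1740.375 = 0.1735
  chocolate: (586 − 580.125)² / 580.125 = 0.0595
  yellow: (785 − 773.5)² / 773.5 = 0.1710
χ² = 0.1735 + 0.0595 + 0.1710 = 0.404
Degrees of freedom = 3 − 1 = 2; critical value at α = 0.05 is 5.991.
Since 0.404 < 5.991, we fail to reject the null hypothesis — the data are consistent with the 9:3:4 ratio.

0.404; consistent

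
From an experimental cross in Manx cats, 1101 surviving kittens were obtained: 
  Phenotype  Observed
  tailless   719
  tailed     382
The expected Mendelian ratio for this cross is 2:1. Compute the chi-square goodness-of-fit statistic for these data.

Total ratio parts = 3. Expected numbers out of 1101:
  tailless: 1101 × 2/3 = 734
  tailed: 1101 × 1/3 = 367
χ² = Σ (O − E)² / E
  tailless: (719 − 734)² / 734 = 0.3065
  tailed: (382 − 367)² / 367 = 0.6131
χ² = 0.3065 + 0.6131 = 0.9196 ≈ 0.920

0.920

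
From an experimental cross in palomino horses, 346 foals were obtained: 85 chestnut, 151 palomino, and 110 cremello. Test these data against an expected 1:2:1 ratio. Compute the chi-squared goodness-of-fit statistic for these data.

9.208

The 1:2:1 ratio has 4 parts, so with N = 346 the expected counts are:
  chestnut: 346 × 1/4 = 86.5
  palomino: 346 × 2/4 = 173
  cremello: 346 × 1/4 = 86.5
χ² = Σ (O − E)² / E
  chestnut: (85 − 86.5)² / 86.5 = 0.0260
  palomino: (151 − 173)² / 173 = 2.7977
  cremello: (110 − 86.5)² / 86.5 = 6.3844
χ² = 0.0260 + 2.7977 + 6.3844 = 9.2081 ≈ 9.208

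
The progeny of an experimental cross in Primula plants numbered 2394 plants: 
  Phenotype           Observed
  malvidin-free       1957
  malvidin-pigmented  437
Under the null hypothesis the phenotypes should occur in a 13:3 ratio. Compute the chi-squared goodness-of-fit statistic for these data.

0.387

Under the 13:3 hypothesis (Σ ratio = 16, N = 2394):
  malvidin-free: 2394 × 13/16 = 1945.125
  malvidin-pigmented: 2394 × 3/16 = 448.875
χ² = Σ (O − E)² / E
  malvidin-free: (1957 − 1945.125)² / 1945.125 = 0.0725
  malvidin-pigmented: (437 − 448.875)² / 448.875 = 0.3142
χ² = 0.0725 + 0.3142 = 0.3867 ≈ 0.387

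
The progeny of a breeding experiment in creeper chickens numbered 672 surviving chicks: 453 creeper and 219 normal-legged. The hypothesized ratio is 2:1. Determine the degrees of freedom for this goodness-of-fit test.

A goodness-of-fit test with 2 phenotype classes has df = 2 − 1 = 1.

1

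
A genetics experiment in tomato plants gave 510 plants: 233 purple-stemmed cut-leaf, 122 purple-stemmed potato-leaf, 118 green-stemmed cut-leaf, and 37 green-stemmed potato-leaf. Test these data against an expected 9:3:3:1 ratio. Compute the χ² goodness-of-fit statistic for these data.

23.452

Under the 9:3:3:1 hypothesis (Σ ratio = 16, N = 510):
  purple-stemmed cut-leaf: 510 × 9/16 = 286.875
  purple-stemmed potato-leaf: 510 × 3/16 = 95.625
  green-stemmed cut-leaf: 510 × 3/16 = 95.625
  green-stemmed potato-leaf: 510 × 1/16 = 31.875
χ² = Σ (O − E)² / E
  purple-stemmed cut-leaf: (233 − 286.875)² / 286.875 = 10.1177
  purple-stemmed potato-leaf: (122 − 95.625)² / 95.625 = 7.2747
  green-stemmed cut-leaf: (118 − 95.625)² / 95.625 = 5.2355
  green-stemmed potato-leaf: (37 − 31.875)² / 31.875 = 0.8240
χ² = 10.1177 + 7.2747 + 5.2355 + 0.8240 = 23.4519 ≈ 23.452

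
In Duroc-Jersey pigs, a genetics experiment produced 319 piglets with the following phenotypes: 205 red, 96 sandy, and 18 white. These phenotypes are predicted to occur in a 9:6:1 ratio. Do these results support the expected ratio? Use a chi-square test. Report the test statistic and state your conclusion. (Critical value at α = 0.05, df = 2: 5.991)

Expected counts for N = 319 under a 9:6:1 ratio (total parts = 16):
  red: 319 × 9/16 = 179.4375
  sandy: 319 × 6/16 = 119.625
  white: 319 × 1/16 = 19.9375
χ² = Σ (O − E)² / E
  red: (205 − 179.4375)² / 179.4375 = 3.6416
  sandy: (96 − 119.625)² / 119.625 = 4.6658
  white: (18 − 19.9375)² / 19.9375 = 0.1883
χ² = 3.6416 + 4.6658 + 0.1883 = 8.4957 ≈ 8.496
Degrees of freedom = 3 − 1 = 2; critical value at α = 0.05 is 5.991.
Since 8.496 > 5.991, we reject the null hypothesis — the data do not fit the 9:6:1 ratio.

8.496; not consistent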